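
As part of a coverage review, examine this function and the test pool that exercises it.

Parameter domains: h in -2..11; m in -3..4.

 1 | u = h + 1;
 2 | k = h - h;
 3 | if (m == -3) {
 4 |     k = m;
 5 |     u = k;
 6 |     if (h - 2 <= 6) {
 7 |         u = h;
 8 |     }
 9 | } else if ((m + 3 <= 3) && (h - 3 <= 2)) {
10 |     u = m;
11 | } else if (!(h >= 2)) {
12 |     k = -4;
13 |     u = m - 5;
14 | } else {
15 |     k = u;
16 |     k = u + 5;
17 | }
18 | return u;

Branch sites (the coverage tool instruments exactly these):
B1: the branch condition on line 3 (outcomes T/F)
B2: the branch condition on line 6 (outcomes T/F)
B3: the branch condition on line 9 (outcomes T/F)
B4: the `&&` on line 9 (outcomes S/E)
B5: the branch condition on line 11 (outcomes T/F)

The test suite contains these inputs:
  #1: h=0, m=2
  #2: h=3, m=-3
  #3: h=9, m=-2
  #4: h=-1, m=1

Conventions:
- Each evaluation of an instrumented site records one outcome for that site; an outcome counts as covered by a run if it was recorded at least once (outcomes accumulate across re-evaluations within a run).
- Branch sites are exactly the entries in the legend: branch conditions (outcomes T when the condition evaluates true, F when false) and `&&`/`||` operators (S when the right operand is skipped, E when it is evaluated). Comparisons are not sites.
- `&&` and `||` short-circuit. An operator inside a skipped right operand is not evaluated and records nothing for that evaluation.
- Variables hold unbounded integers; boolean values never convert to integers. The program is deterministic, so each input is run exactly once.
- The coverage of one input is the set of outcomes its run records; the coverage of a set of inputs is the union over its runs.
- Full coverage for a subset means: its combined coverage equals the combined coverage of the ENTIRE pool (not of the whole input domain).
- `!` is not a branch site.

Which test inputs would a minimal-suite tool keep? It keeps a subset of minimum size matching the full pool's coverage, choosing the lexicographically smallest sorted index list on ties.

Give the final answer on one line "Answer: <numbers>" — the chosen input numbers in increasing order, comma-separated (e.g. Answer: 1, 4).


test 1 (h=0, m=2) fires B1->F, B4->S, B3->F, B5->T; hits B1=F, B3=F, B4=S, B5=T
test 2 (h=3, m=-3) fires B1->T, B2->T; hits B1=T, B2=T
test 3 (h=9, m=-2) fires B1->F, B4->E, B3->F, B5->F; hits B1=F, B3=F, B4=E, B5=F
test 4 (h=-1, m=1) fires B1->F, B4->S, B3->F, B5->T; hits B1=F, B3=F, B4=S, B5=T
together the pool reaches 8 outcomes: B1=T, B1=F, B2=T, B3=F, B4=S, B4=E, B5=T, B5=F
no size-1 subset reaches all 8 outcomes (best union: 4/8)
no size-2 subset reaches all 8 outcomes (best union: 6/8)
the canonical winner is {1, 2, 3}: size 3, full 8-outcome coverage, earliest index list among size-3 covers
Answer: 1, 2, 3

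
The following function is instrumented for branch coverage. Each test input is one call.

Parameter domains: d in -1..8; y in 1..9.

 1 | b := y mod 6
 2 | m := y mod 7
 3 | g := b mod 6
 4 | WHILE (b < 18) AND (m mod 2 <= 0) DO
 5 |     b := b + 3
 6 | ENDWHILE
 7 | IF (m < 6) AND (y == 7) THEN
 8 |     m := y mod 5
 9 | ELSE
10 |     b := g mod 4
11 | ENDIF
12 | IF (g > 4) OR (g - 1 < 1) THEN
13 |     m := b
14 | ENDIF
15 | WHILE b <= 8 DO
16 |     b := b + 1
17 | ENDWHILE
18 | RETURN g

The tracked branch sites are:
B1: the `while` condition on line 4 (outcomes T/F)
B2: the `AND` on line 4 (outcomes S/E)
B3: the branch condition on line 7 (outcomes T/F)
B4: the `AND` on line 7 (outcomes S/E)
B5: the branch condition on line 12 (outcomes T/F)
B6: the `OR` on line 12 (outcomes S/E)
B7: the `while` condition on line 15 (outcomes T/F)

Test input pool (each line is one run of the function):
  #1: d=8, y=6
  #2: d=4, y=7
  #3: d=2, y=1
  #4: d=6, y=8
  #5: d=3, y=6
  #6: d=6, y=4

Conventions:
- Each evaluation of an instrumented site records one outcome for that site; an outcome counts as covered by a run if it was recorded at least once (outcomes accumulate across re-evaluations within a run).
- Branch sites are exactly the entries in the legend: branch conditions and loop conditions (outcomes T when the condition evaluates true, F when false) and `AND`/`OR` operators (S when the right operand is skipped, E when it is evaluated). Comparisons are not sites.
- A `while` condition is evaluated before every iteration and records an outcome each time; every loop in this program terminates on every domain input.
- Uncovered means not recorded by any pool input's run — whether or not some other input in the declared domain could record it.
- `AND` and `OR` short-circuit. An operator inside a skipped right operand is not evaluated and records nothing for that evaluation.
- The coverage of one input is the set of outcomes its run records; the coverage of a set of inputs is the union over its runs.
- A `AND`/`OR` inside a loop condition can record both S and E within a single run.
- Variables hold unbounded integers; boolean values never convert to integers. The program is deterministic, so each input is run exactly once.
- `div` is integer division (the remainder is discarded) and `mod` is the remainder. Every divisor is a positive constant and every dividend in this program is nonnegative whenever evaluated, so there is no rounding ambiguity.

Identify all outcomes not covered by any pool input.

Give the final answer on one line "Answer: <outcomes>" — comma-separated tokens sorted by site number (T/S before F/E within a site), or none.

test 1 (d=8, y=6) fires B2->E, B1->T, B2->E, B1->T, B2->E, B1->T, B2->E, B1->T, B2->E, B1->T, B2->E, B1->T, B2->S, B1->F, ...; hits B1=T, B1=F, B2=S, B2=E, B3=F, B4=S, B5=T, B6=E, B7=T, B7=F
test 2 (d=4, y=7) fires B2->E, B1->T, B2->E, B1->T, B2->E, B1->T, B2->E, B1->T, B2->E, B1->T, B2->E, B1->T, B2->S, B1->F, ...; hits B1=T, B1=F, B2=S, B2=E, B3=T, B4=E, B5=T, B6=E, B7=F
test 3 (d=2, y=1) fires B2->E, B1->F, B4->E, B3->F, B6->E, B5->T, B7->T, B7->T, B7->T, B7->T, B7->T, B7->T, B7->T, B7->T, ...; hits B1=F, B2=E, B3=F, B4=E, B5=T, B6=E, B7=T, B7=F
test 4 (d=6, y=8) fires B2->E, B1->F, B4->E, B3->F, B6->E, B5->F, B7->T, B7->T, B7->T, B7->T, B7->T, B7->T, B7->T, B7->F; hits B1=F, B2=E, B3=F, B4=E, B5=F, B6=E, B7=T, B7=F
test 5 (d=3, y=6) fires B2->E, B1->T, B2->E, B1->T, B2->E, B1->T, B2->E, B1->T, B2->E, B1->T, B2->E, B1->T, B2->S, B1->F, ...; hits B1=T, B1=F, B2=S, B2=E, B3=F, B4=S, B5=T, B6=E, B7=T, B7=F
test 6 (d=6, y=4) fires B2->E, B1->T, B2->E, B1->T, B2->E, B1->T, B2->E, B1->T, B2->E, B1->T, B2->S, B1->F, B4->E, B3->F, ...; hits B1=T, B1=F, B2=S, B2=E, B3=F, B4=E, B5=F, B6=E, B7=T, B7=F
union over the pool: B1=T, B1=F, B2=S, B2=E, B3=T, B3=F, B4=S, B4=E, B5=T, B5=F, B6=E, B7=T, B7=F
uncovered (1 of 14): B6=S

Answer: B6=S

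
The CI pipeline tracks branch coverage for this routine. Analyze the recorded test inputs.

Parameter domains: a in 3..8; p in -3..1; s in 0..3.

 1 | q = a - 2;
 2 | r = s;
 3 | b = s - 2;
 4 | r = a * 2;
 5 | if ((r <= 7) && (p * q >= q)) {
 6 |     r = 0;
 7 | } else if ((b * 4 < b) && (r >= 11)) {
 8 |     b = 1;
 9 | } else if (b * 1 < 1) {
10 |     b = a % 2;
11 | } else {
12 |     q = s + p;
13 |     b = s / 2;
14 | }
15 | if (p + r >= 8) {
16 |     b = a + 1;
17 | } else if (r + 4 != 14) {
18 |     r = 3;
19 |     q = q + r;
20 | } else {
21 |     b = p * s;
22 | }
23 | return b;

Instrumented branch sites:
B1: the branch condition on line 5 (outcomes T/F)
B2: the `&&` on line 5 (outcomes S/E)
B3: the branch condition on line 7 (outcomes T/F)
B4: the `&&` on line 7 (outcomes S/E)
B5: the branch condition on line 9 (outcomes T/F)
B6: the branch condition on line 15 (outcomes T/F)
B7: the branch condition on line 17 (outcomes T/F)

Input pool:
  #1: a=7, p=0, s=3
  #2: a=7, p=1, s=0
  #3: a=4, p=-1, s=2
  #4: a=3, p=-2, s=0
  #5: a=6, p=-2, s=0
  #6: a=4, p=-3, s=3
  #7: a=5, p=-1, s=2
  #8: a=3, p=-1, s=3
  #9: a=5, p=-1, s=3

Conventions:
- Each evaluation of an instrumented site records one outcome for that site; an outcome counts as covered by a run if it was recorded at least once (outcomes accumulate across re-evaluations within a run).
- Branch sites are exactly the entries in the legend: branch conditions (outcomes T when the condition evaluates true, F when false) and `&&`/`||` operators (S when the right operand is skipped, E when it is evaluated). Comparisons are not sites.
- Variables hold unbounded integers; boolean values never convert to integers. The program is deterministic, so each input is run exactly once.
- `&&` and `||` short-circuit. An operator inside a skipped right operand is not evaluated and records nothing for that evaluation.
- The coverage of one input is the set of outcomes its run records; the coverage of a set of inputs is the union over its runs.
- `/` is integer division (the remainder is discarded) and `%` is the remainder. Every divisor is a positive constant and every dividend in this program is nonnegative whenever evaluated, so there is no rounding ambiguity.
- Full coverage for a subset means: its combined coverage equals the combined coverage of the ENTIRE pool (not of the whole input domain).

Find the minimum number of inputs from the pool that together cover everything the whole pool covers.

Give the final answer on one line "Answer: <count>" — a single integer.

run #1 (a=7, p=0, s=3) records B1=F, B2=S, B3=F, B4=S, B5=F, B6=T
run #2 (a=7, p=1, s=0) records B1=F, B2=S, B3=T, B4=E, B6=T
run #3 (a=4, p=-1, s=2) records B1=F, B2=S, B3=F, B4=S, B5=T, B6=F, B7=T
run #4 (a=3, p=-2, s=0) records B1=F, B2=E, B3=F, B4=E, B5=T, B6=F, B7=T
run #5 (a=6, p=-2, s=0) records B1=F, B2=S, B3=T, B4=E, B6=T
run #6 (a=4, p=-3, s=3) records B1=F, B2=S, B3=F, B4=S, B5=F, B6=F, B7=T
run #7 (a=5, p=-1, s=2) records B1=F, B2=S, B3=F, B4=S, B5=T, B6=T
run #8 (a=3, p=-1, s=3) records B1=F, B2=E, B3=F, B4=S, B5=F, B6=F, B7=T
run #9 (a=5, p=-1, s=3) records B1=F, B2=S, B3=F, B4=S, B5=F, B6=T
union over all inputs: B1=F, B2=S, B2=E, B3=T, B3=F, B4=S, B4=E, B5=T, B5=F, B6=T, B6=F, B7=T (12 outcomes)
checked all size-1 subsets: none covers 12 outcomes (max 7/12)
checked all size-2 subsets: none covers 12 outcomes (max 11/12)
the canonical winner is {1, 2, 4}: size 3, full 12-outcome coverage, earliest index list among size-3 covers

Answer: 3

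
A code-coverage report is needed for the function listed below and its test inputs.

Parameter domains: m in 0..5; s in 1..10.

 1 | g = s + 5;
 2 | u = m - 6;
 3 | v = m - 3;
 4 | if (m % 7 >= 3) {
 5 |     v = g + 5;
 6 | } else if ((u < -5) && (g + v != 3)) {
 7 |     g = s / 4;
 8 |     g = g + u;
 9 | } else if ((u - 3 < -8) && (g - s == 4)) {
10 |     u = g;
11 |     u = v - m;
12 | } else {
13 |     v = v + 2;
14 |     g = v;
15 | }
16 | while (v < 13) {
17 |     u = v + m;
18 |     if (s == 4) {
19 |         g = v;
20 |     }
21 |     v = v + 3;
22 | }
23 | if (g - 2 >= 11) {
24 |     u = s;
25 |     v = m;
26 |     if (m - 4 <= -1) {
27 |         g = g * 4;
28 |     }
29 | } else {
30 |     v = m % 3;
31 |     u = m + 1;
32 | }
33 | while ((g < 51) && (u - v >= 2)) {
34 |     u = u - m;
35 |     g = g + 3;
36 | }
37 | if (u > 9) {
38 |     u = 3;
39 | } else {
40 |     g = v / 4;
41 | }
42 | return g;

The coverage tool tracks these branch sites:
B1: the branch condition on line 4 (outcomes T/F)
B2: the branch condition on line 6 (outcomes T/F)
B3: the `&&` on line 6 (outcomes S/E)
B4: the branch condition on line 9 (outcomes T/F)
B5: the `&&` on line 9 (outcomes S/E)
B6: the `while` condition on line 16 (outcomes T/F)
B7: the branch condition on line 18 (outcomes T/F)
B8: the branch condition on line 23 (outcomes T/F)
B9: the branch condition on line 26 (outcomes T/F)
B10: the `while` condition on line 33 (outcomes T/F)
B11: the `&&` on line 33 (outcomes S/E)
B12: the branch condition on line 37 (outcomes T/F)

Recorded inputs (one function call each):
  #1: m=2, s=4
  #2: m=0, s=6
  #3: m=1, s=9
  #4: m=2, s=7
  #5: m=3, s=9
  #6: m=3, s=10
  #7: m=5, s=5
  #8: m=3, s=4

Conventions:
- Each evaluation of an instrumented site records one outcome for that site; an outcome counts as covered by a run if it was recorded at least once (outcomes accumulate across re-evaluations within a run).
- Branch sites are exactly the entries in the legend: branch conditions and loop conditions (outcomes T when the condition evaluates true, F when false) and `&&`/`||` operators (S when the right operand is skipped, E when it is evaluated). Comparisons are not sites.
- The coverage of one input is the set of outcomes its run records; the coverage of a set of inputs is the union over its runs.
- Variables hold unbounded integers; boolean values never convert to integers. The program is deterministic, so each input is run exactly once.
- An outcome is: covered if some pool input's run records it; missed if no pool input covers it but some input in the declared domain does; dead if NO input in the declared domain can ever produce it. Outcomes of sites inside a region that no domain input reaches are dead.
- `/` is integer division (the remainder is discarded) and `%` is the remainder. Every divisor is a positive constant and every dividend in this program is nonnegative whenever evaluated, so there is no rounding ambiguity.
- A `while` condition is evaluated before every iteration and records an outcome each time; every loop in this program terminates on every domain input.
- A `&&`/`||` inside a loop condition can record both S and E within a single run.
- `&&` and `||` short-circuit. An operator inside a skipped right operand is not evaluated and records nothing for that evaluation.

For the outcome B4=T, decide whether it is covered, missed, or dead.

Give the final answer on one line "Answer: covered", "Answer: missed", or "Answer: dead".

no pool input records B4=T
checking all 60 inputs in the declared domain: B4=T is never recorded -> dead

Answer: dead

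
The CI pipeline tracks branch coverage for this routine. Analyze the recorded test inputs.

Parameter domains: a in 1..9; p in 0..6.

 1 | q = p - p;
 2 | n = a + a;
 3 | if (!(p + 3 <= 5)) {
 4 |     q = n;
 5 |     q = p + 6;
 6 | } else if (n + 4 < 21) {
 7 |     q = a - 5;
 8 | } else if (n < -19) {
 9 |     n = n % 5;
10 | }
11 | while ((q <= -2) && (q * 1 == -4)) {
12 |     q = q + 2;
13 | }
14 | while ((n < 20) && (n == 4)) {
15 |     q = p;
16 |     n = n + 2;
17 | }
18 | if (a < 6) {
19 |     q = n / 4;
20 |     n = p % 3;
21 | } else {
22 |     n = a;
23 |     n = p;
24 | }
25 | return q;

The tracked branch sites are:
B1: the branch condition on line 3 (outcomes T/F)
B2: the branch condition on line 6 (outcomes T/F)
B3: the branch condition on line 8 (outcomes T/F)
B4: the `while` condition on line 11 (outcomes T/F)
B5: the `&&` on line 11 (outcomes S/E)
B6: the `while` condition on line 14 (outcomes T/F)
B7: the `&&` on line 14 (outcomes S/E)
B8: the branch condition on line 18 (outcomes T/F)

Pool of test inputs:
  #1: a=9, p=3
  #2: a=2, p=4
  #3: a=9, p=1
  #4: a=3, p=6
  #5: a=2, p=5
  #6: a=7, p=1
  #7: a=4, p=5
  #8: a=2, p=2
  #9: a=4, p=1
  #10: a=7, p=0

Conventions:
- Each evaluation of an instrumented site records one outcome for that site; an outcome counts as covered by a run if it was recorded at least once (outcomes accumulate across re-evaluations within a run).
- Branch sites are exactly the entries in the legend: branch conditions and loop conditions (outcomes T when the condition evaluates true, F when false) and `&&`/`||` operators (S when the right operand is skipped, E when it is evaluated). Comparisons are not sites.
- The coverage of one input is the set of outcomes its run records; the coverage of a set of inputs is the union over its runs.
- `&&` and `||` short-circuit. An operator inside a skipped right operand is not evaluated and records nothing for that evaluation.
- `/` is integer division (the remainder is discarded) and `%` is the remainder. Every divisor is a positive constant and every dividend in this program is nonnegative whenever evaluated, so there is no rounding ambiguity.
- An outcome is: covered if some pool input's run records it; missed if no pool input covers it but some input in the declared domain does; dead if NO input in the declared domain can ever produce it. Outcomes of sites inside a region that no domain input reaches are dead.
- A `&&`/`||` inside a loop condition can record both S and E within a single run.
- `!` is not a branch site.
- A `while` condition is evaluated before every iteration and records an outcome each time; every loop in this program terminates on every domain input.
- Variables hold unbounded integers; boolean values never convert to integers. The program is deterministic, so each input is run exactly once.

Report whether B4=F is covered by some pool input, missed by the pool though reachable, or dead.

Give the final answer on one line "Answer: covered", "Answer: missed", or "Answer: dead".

B4=F is recorded by pool input(s) 1, 2, 3, 4, 5, 6, 7, 8, 9, 10 -> covered

Answer: covered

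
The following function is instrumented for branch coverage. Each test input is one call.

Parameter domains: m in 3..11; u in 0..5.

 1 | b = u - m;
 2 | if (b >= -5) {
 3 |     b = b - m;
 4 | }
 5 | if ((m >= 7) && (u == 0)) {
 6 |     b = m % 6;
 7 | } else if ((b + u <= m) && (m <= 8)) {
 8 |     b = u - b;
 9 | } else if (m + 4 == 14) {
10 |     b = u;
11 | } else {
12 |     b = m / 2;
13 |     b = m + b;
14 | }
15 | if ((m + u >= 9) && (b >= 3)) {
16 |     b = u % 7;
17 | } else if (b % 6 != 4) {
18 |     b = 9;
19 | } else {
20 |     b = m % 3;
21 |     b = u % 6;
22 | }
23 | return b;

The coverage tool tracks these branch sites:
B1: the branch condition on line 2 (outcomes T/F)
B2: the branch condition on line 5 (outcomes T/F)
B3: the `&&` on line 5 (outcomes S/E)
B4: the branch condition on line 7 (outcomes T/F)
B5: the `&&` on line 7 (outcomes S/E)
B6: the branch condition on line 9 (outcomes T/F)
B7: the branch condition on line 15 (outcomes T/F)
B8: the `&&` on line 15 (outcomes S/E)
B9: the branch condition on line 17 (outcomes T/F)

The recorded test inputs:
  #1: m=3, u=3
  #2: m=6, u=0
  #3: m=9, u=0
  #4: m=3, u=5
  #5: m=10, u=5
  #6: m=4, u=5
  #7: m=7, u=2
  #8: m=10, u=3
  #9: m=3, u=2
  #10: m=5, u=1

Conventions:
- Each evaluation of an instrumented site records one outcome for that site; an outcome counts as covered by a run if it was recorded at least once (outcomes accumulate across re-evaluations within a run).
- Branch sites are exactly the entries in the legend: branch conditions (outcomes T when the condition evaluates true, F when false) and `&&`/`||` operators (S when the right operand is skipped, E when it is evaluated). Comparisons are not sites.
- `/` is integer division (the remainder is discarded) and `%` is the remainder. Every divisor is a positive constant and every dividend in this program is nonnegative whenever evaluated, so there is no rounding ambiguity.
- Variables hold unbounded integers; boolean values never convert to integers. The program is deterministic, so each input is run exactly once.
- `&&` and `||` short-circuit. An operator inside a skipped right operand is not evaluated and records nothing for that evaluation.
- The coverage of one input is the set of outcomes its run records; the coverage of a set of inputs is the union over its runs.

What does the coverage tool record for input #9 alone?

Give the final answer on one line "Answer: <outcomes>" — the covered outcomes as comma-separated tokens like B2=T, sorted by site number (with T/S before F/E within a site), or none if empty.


Simulating input #9 (m=3, u=2) step by step:
  B1->T, B3->S, B2->F, B5->E, B4->T, B8->S, B7->F, B9->T
as a set, this run covers: B1=T, B2=F, B3=S, B4=T, B5=E, B7=F, B8=S, B9=T
Answer: B1=T, B2=F, B3=S, B4=T, B5=E, B7=F, B8=S, B9=T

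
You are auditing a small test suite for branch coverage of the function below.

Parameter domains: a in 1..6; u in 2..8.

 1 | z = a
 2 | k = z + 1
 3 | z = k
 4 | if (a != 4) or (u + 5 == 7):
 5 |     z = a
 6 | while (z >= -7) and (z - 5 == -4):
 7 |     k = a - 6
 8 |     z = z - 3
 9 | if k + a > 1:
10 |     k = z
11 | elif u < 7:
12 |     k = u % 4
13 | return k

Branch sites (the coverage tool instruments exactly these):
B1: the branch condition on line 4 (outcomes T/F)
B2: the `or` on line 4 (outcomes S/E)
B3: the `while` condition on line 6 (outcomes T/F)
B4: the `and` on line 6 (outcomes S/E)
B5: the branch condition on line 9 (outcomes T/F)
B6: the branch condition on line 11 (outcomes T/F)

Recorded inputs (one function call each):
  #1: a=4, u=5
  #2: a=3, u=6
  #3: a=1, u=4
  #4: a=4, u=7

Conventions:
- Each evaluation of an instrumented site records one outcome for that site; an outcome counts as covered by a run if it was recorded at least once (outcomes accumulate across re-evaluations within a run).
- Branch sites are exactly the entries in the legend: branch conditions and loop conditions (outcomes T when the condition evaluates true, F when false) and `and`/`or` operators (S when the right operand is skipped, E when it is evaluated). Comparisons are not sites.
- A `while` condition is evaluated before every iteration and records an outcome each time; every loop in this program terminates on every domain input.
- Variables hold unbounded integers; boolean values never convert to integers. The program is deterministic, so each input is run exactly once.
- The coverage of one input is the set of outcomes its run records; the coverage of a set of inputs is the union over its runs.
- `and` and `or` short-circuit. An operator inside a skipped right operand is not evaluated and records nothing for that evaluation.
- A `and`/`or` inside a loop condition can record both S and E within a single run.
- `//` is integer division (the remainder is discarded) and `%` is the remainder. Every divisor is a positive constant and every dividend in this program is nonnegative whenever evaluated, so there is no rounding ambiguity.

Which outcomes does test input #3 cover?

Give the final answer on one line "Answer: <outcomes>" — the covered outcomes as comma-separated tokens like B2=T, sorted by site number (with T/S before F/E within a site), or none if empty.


Simulating input #3 (a=1, u=4) step by step:
  B2->S, B1->T, B4->E, B3->T, B4->E, B3->F, B5->F, B6->T
collecting distinct outcomes: B1=T, B2=S, B3=T, B3=F, B4=E, B5=F, B6=T
Answer: B1=T, B2=S, B3=T, B3=F, B4=E, B5=F, B6=T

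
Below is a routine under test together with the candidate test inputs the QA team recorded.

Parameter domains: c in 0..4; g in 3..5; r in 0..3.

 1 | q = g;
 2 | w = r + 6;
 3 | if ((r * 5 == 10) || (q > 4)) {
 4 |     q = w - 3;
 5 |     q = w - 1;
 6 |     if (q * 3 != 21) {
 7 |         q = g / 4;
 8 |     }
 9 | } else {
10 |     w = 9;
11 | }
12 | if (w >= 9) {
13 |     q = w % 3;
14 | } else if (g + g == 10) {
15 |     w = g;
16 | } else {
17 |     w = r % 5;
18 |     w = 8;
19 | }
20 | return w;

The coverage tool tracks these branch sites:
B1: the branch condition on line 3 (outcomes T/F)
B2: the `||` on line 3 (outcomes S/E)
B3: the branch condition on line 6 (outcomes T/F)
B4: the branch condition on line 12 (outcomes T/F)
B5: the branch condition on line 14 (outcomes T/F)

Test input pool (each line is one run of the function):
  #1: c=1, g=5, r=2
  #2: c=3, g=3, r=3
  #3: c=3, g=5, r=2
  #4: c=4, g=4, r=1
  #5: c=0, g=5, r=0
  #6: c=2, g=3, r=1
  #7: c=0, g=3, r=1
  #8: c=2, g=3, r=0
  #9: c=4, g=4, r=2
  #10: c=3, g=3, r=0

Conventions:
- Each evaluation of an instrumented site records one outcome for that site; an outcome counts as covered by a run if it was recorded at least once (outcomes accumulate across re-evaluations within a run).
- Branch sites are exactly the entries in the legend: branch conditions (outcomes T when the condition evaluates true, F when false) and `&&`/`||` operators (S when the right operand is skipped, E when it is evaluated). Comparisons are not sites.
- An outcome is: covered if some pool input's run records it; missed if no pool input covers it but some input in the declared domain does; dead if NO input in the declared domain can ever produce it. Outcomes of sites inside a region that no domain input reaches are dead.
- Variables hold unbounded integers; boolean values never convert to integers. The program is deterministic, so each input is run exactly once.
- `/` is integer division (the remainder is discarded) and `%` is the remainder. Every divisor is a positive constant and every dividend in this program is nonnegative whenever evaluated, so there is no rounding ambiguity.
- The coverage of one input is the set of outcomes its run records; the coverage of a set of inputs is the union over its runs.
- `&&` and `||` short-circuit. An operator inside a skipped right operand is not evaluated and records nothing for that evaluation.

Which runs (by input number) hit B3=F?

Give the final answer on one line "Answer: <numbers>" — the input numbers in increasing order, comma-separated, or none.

input #1 (c=1, g=5, r=2): records B3=F
input #2 (c=3, g=3, r=3): does not record B3=F
input #3 (c=3, g=5, r=2): records B3=F
input #4 (c=4, g=4, r=1): does not record B3=F
input #5 (c=0, g=5, r=0): does not record B3=F
input #6 (c=2, g=3, r=1): does not record B3=F
input #7 (c=0, g=3, r=1): does not record B3=F
input #8 (c=2, g=3, r=0): does not record B3=F
input #9 (c=4, g=4, r=2): records B3=F
input #10 (c=3, g=3, r=0): does not record B3=F

Answer: 1, 3, 9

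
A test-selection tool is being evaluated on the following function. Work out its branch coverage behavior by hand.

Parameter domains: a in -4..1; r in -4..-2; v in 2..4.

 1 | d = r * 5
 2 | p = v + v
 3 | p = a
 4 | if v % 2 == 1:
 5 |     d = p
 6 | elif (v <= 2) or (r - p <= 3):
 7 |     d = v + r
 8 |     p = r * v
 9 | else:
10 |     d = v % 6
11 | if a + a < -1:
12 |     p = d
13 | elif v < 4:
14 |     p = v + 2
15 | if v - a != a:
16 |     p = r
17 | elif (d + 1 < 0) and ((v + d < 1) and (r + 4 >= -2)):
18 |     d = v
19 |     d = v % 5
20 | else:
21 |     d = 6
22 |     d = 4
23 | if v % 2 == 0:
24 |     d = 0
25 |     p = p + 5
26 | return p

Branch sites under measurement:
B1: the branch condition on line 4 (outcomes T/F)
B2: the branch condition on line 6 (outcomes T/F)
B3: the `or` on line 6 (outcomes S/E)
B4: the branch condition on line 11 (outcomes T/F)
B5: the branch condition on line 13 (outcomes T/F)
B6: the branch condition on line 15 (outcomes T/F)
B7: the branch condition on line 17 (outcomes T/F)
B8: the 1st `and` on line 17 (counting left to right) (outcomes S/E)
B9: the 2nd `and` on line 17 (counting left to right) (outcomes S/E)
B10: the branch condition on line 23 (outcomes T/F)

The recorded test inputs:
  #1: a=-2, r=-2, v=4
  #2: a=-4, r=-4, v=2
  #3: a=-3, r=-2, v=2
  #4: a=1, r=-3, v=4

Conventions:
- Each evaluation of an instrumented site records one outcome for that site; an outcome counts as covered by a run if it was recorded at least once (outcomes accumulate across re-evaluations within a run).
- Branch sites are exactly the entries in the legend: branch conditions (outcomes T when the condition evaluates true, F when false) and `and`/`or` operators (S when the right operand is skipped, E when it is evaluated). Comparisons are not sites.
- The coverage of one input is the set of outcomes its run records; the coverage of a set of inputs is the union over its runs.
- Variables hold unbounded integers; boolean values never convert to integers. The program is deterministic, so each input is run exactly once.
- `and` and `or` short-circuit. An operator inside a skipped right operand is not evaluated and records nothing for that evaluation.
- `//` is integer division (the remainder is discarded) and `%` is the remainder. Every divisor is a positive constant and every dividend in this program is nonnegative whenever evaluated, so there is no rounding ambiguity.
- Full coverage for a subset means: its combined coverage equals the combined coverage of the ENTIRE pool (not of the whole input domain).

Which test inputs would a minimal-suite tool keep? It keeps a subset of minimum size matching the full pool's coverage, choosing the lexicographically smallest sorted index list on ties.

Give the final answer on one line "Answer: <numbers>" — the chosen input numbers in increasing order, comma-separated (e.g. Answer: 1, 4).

run #1 (a=-2, r=-2, v=4) runs B1->F, B3->E, B2->T, B4->T, B6->T, B10->T; records B1=F, B2=T, B3=E, B4=T, B6=T, B10=T
run #2 (a=-4, r=-4, v=2) runs B1->F, B3->S, B2->T, B4->T, B6->T, B10->T; records B1=F, B2=T, B3=S, B4=T, B6=T, B10=T
run #3 (a=-3, r=-2, v=2) runs B1->F, B3->S, B2->T, B4->T, B6->T, B10->T; records B1=F, B2=T, B3=S, B4=T, B6=T, B10=T
run #4 (a=1, r=-3, v=4) runs B1->F, B3->E, B2->T, B4->F, B5->F, B6->T, B10->T; records B1=F, B2=T, B3=E, B4=F, B5=F, B6=T, B10=T
together the pool reaches 9 outcomes: B1=F, B2=T, B3=S, B3=E, B4=T, B4=F, B5=F, B6=T, B10=T
no size-1 subset reaches all 9 outcomes (best union: 7/9)
size 2: inputs {2, 4} cover all 9 outcomes, and no lexicographically smaller subset of this size does

Answer: 2, 4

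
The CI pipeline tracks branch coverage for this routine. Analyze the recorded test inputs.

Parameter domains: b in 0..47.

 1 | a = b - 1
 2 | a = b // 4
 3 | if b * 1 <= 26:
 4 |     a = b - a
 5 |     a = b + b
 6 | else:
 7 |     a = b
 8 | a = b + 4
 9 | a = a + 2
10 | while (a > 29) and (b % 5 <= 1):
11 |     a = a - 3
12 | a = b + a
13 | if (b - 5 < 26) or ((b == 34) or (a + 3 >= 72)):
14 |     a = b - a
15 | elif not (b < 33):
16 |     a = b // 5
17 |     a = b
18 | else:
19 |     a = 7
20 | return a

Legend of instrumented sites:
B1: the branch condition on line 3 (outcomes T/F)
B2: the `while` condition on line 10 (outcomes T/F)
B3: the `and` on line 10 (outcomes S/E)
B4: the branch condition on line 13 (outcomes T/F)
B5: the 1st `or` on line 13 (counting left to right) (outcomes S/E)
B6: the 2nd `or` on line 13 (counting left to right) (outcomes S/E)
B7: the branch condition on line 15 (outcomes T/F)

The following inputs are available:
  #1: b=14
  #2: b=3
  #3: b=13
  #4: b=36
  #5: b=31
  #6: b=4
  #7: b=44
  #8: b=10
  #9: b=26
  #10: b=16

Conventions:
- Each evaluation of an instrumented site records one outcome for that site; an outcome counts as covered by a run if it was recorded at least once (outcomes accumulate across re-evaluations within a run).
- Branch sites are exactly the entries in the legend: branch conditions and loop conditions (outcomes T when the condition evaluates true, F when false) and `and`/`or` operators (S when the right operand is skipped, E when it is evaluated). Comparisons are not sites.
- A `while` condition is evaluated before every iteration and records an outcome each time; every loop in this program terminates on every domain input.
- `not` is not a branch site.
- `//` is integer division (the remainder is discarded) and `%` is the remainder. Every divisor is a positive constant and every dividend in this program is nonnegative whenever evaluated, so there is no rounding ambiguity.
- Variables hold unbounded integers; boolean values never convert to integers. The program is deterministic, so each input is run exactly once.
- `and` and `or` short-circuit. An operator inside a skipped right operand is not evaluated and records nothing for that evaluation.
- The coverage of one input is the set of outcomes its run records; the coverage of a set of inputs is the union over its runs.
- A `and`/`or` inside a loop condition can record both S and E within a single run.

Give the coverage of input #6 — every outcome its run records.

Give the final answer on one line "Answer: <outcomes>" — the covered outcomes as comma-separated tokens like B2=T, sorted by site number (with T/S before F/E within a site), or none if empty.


Running input #6 (b=4), event by event:
  B1->T, B3->S, B2->F, B5->S, B4->T
as a set, this run covers: B1=T, B2=F, B3=S, B4=T, B5=S
Answer: B1=T, B2=F, B3=S, B4=T, B5=S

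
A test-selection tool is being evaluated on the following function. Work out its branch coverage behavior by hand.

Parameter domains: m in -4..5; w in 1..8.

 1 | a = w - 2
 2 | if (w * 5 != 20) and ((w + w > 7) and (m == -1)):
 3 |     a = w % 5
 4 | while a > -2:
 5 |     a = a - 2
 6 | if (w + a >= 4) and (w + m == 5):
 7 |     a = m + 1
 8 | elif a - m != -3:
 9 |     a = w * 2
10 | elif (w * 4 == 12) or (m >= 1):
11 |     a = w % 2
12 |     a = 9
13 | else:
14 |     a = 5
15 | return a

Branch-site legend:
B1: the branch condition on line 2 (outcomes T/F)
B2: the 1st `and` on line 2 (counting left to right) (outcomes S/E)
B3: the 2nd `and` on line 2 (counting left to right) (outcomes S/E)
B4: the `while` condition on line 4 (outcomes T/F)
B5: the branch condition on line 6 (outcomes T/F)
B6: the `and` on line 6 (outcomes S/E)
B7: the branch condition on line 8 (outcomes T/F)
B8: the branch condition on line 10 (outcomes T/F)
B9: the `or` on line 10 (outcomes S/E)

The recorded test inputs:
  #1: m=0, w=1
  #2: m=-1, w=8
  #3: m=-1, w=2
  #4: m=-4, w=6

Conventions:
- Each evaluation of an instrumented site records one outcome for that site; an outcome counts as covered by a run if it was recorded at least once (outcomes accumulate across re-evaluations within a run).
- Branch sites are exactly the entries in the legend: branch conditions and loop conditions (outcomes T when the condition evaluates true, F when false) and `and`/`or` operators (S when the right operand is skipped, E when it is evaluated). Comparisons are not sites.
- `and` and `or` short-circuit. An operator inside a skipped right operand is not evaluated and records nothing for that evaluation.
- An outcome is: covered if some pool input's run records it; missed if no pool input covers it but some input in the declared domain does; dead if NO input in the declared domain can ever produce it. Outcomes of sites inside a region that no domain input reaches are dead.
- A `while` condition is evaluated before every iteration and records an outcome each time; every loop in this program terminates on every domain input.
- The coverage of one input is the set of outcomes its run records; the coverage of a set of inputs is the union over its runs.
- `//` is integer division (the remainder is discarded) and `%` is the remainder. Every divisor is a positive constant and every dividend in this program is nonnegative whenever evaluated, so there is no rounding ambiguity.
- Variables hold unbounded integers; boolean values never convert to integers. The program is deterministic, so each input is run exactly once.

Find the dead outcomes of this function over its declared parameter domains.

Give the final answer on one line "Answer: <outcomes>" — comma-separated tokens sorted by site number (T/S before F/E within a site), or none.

exhaustive pass over the 80-input domain:
  reachable outcomes have witnesses, e.g. B1=T (e.g. m=-1, w=5), B1=F (e.g. m=-4, w=1), B2=S (e.g. m=-4, w=4), B2=E (e.g. m=-4, w=1)

Answer: none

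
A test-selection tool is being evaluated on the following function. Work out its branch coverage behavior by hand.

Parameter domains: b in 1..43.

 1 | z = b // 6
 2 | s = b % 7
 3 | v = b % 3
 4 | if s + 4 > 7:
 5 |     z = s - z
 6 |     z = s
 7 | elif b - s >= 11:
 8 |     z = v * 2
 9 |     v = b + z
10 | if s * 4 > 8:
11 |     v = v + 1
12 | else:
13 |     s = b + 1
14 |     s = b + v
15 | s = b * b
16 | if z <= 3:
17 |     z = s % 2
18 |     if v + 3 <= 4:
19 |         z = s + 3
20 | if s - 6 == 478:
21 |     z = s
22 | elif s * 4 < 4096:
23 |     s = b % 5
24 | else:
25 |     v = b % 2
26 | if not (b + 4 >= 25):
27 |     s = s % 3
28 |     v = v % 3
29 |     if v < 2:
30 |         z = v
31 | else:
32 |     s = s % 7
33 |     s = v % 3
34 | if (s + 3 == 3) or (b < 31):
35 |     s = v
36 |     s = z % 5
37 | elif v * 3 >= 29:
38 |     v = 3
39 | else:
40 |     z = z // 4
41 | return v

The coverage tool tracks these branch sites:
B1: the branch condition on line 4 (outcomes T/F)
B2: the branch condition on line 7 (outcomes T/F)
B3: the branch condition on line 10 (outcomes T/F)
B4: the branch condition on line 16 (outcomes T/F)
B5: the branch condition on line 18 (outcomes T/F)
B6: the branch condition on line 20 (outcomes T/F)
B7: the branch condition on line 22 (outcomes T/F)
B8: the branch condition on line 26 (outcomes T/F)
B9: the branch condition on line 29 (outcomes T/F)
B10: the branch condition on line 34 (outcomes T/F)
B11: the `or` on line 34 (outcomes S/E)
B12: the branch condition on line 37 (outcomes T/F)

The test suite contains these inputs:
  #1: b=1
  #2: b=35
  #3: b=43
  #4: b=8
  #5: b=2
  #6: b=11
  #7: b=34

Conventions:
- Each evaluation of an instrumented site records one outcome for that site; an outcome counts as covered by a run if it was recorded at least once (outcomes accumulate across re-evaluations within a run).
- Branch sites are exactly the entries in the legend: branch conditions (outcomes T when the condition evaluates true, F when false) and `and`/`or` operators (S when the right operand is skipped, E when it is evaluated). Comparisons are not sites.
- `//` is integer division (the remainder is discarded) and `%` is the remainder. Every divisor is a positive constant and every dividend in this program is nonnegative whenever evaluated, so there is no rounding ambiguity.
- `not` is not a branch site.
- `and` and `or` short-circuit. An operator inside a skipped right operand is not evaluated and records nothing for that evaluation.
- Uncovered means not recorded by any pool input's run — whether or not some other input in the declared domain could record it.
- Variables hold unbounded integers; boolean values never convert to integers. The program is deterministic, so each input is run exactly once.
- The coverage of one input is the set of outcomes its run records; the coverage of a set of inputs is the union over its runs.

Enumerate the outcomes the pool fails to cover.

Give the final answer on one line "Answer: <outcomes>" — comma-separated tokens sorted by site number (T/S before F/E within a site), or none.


input #1 (b=1): events B1->F, B2->F, B3->F, B4->T, B5->T, B6->F, B7->T, B8->T, B9->T, B11->E, B10->T; covers B1=F, B2=F, B3=F, B4=T, B5=T, B6=F, B7=T, B8=T, B9=T, B10=T, B11=E
input #2 (b=35): events B1->F, B2->T, B3->F, B4->F, B6->F, B7->F, B8->F, B11->E, B10->F, B12->F; covers B1=F, B2=T, B3=F, B4=F, B6=F, B7=F, B8=F, B10=F, B11=E, B12=F
input #3 (b=43): events B1->F, B2->T, B3->F, B4->T, B5->F, B6->F, B7->F, B8->F, B11->E, B10->F, B12->F; covers B1=F, B2=T, B3=F, B4=T, B5=F, B6=F, B7=F, B8=F, B10=F, B11=E, B12=F
input #4 (b=8): events B1->F, B2->F, B3->F, B4->T, B5->F, B6->F, B7->T, B8->T, B9->F, B11->S, B10->T; covers B1=F, B2=F, B3=F, B4=T, B5=F, B6=F, B7=T, B8=T, B9=F, B10=T, B11=S
input #5 (b=2): events B1->F, B2->F, B3->F, B4->T, B5->F, B6->F, B7->T, B8->T, B9->F, B11->E, B10->T; covers B1=F, B2=F, B3=F, B4=T, B5=F, B6=F, B7=T, B8=T, B9=F, B10=T, B11=E
input #6 (b=11): events B1->T, B3->T, B4->F, B6->F, B7->T, B8->T, B9->T, B11->E, B10->T; covers B1=T, B3=T, B4=F, B6=F, B7=T, B8=T, B9=T, B10=T, B11=E
input #7 (b=34): events B1->T, B3->T, B4->F, B6->F, B7->F, B8->F, B11->S, B10->T; covers B1=T, B3=T, B4=F, B6=F, B7=F, B8=F, B10=T, B11=S
union over the pool: B1=T, B1=F, B2=T, B2=F, B3=T, B3=F, B4=T, B4=F, B5=T, B5=F, B6=F, B7=T, B7=F, B8=T, B8=F, B9=T, B9=F, B10=T, B10=F, B11=S, B11=E, B12=F
uncovered (2 of 24): B6=T, B12=T
Answer: B6=T, B12=T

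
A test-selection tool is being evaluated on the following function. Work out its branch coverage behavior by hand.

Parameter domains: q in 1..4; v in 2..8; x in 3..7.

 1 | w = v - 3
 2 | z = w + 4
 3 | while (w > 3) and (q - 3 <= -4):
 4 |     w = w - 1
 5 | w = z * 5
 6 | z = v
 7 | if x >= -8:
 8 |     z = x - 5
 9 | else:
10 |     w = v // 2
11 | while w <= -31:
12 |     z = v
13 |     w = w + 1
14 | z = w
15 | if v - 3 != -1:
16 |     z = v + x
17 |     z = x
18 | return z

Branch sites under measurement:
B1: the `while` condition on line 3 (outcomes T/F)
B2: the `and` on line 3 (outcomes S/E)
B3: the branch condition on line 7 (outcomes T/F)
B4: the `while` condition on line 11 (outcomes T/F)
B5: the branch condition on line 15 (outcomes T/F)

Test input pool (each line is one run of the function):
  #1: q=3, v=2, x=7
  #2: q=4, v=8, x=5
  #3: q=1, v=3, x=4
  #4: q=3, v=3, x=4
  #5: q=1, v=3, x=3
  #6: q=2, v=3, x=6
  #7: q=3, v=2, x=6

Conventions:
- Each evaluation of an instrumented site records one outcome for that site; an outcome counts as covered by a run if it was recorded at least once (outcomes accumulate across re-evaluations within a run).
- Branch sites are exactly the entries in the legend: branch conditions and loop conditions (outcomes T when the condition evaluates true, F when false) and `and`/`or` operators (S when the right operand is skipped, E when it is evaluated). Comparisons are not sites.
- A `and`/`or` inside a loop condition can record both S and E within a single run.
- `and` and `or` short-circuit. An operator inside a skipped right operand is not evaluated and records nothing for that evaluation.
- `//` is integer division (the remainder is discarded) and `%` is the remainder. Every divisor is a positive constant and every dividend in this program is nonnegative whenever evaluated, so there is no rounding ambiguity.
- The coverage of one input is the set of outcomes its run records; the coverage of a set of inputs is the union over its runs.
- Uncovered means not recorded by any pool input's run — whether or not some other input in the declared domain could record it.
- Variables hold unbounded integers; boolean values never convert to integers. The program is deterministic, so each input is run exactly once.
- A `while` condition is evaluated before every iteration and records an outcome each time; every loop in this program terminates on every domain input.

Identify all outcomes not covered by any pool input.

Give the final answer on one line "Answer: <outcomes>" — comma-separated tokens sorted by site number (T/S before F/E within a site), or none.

input #1 (q=3, v=2, x=7): covers B1=F, B2=S, B3=T, B4=F, B5=F
input #2 (q=4, v=8, x=5): covers B1=F, B2=E, B3=T, B4=F, B5=T
input #3 (q=1, v=3, x=4): covers B1=F, B2=S, B3=T, B4=F, B5=T
input #4 (q=3, v=3, x=4): covers B1=F, B2=S, B3=T, B4=F, B5=T
input #5 (q=1, v=3, x=3): covers B1=F, B2=S, B3=T, B4=F, B5=T
input #6 (q=2, v=3, x=6): covers B1=F, B2=S, B3=T, B4=F, B5=T
input #7 (q=3, v=2, x=6): covers B1=F, B2=S, B3=T, B4=F, B5=F
union over the pool: B1=F, B2=S, B2=E, B3=T, B4=F, B5=T, B5=F
uncovered (3 of 10): B1=T, B3=F, B4=T

Answer: B1=T, B3=F, B4=T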